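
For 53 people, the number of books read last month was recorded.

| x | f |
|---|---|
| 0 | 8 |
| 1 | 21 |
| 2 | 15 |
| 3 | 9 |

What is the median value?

Cumulative frequencies: 8, 29, 44, 53
n = 53, so the median is the value in position (n+1)/2 = 27.
Position 27 falls at value 1.

1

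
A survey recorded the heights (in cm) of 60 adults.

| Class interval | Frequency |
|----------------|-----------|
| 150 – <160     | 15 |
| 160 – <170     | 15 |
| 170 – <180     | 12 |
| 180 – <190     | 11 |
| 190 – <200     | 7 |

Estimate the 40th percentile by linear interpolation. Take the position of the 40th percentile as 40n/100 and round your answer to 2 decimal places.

166.00

Cumulative frequencies: 15, 30, 42, 53, 60
n = 60; position = 40n/100 = 24.
This falls in the class 160 – <170: L = 160, F = 15, f = 15, h = 10.
40th percentile ≈ 160 + ((24 − 15) / 15) × 10 = 166.0000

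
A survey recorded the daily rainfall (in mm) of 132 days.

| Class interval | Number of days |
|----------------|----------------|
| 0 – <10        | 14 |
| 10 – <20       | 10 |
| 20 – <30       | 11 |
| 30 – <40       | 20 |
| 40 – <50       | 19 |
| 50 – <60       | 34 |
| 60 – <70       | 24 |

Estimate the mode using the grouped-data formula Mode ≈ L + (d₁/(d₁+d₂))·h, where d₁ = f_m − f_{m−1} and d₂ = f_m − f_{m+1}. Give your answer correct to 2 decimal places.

56.00

Modal class: 50 – <60 (highest frequency 34).
d₁ = 34 − 19 = 15, d₂ = 34 − 24 = 10
Mode ≈ 50 + (15/(15+10)) × 10 = 50 + 6.0000 = 56.0000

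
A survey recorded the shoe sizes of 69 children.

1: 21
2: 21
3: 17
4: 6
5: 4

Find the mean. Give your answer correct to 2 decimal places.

2.29

Values: 1, 2, 3, 4, 5
Σfx = 21×1 + 21×2 + 17×3 + 6×4 + 4×5 = 158
n = Σf = 69
Mean = 158 / 69 = 2.2899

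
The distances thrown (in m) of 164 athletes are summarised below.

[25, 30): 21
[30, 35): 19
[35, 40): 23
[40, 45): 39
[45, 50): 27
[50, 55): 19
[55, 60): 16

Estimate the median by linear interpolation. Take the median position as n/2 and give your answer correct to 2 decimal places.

42.44

Cumulative frequencies: 21, 40, 63, 102, 129, 148, 164
n = 164; position = n/2 = 82.
This falls in the class [40, 45): L = 40, F = 63, f = 39, h = 5.
Median ≈ 40 + ((82 − 63) / 39) × 5 = 42.4359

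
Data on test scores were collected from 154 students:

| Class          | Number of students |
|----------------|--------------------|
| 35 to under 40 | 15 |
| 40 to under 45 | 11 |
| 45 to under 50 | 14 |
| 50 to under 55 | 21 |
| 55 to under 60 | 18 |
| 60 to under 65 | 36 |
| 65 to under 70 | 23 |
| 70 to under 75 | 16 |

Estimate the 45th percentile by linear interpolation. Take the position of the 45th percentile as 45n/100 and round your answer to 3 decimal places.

Cumulative frequencies: 15, 26, 40, 61, 79, 115, 138, 154
n = 154; position = 45n/100 = 69.3.
This falls in the class 55 to under 60: L = 55, F = 61, f = 18, h = 5.
45th percentile ≈ 55 + ((69.3 − 61) / 18) × 5 = 57.3056

57.306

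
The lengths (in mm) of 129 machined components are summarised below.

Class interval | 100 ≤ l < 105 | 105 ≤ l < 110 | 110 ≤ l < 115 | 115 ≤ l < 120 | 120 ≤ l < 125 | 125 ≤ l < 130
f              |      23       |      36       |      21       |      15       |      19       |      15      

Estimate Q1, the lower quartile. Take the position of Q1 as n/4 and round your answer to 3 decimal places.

106.285

Cumulative frequencies: 23, 59, 80, 95, 114, 129
n = 129; position = n/4 = 32.25.
This falls in the class 105 ≤ l < 110: L = 105, F = 23, f = 36, h = 5.
Lower quartile ≈ 105 + ((32.25 − 23) / 36) × 5 = 106.2847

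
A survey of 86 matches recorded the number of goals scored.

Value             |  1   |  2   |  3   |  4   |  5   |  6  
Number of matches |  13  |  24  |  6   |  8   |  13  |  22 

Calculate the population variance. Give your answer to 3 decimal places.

Values: 1, 2, 3, 4, 5, 6
n = 86, Σfx = 308, mean = 3.5814
Σfx² = 1408
Σf(x − x̄)² = Σfx² − (Σfx)²/n = 1408 − 308²/86 = 304.9302
Population variance = 304.9302 / 86 = 3.5457

3.546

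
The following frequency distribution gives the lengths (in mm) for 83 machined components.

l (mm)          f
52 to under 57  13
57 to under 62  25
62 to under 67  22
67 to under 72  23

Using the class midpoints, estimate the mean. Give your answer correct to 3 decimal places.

62.813

Midpoints: 54.5, 59.5, 64.5, 69.5
Σfm = 13×54.5 + 25×59.5 + 22×64.5 + 23×69.5 = 5213.5
n = Σf = 83
Mean = 5213.5 / 83 = 62.8133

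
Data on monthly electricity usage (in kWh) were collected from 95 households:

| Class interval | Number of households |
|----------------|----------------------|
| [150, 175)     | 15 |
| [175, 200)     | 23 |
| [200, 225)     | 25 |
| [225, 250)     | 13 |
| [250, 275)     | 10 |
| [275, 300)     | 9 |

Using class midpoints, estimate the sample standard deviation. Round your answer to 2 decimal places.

Midpoints: 162.5, 187.5, 212.5, 237.5, 262.5, 287.5
n = 95, Σfm = 20362.5, mean = 214.3421
Σfm² = 4499843.75
Σf(m − x̄)² = Σfm² − (Σfm)²/n = 4499843.75 − 20362.5²/95 = 135302.6316
Sample variance = 135302.6316 / 94 = 1439.3897
Standard deviation = √1439.3897 = 37.9393

37.94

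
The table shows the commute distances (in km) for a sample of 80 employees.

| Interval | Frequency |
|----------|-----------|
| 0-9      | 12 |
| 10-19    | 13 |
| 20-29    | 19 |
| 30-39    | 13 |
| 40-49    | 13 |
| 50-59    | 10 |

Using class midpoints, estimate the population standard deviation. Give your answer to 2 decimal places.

15.94

Midpoints: 4.5, 14.5, 24.5, 34.5, 44.5, 54.5
n = 80, Σfm = 2280, mean = 28.5000
Σfm² = 85300
Σf(m − x̄)² = Σfm² − (Σfm)²/n = 85300 − 2280²/80 = 20320.0000
Population variance = 20320.0000 / 80 = 254.0000
Standard deviation = √254.0000 = 15.9374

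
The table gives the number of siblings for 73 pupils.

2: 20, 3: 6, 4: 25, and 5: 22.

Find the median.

4

Cumulative frequencies: 20, 26, 51, 73
n = 73, so the median is the value in position (n+1)/2 = 37.
Position 37 falls at value 4.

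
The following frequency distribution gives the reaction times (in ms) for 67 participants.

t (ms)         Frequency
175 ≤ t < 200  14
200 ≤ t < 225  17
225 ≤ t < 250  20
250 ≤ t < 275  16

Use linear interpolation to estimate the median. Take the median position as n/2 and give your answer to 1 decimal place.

228.1

Cumulative frequencies: 14, 31, 51, 67
n = 67; position = n/2 = 33.5.
This falls in the class 225 ≤ t < 250: L = 225, F = 31, f = 20, h = 25.
Median ≈ 225 + ((33.5 − 31) / 20) × 25 = 228.1250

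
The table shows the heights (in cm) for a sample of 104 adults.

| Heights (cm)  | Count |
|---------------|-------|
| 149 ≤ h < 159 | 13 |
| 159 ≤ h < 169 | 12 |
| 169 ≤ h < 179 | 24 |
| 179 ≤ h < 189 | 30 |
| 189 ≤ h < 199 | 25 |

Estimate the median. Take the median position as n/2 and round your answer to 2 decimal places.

180.00

Cumulative frequencies: 13, 25, 49, 79, 104
n = 104; position = n/2 = 52.
This falls in the class 179 ≤ h < 189: L = 179, F = 49, f = 30, h = 10.
Median ≈ 179 + ((52 − 49) / 30) × 10 = 180.0000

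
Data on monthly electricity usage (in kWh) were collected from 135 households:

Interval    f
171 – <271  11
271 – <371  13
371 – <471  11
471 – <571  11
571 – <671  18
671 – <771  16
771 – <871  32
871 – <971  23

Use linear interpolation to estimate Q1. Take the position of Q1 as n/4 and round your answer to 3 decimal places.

Cumulative frequencies: 11, 24, 35, 46, 64, 80, 112, 135
n = 135; position = n/4 = 33.75.
This falls in the class 371 – <471: L = 371, F = 24, f = 11, h = 100.
Lower quartile ≈ 371 + ((33.75 − 24) / 11) × 100 = 459.6364

459.636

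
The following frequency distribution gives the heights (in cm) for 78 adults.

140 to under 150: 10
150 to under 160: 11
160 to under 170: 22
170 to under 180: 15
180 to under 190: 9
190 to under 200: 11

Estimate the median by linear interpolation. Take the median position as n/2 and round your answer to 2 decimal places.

168.18

Cumulative frequencies: 10, 21, 43, 58, 67, 78
n = 78; position = n/2 = 39.
This falls in the class 160 to under 170: L = 160, F = 21, f = 22, h = 10.
Median ≈ 160 + ((39 − 21) / 22) × 10 = 168.1818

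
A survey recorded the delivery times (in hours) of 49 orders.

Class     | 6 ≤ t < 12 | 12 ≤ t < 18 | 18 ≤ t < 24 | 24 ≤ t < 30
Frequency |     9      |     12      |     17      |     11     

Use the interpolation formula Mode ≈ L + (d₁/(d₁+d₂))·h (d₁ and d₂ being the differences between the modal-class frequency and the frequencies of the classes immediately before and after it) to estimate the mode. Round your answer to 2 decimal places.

20.73

Modal class: 18 ≤ t < 24 (highest frequency 17).
d₁ = 17 − 12 = 5, d₂ = 17 − 11 = 6
Mode ≈ 18 + (5/(5+6)) × 6 = 18 + 2.7273 = 20.7273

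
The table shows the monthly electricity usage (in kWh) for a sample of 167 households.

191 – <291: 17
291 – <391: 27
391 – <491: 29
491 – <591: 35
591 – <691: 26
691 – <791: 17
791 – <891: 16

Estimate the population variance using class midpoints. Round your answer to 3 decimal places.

31374.377

Midpoints: 241, 341, 441, 541, 641, 741, 841
n = 167, Σfm = 87747, mean = 525.4311
Σfm² = 51344527
Σf(m − x̄)² = Σfm² − (Σfm)²/n = 51344527 − 87747²/167 = 5239520.9581
Population variance = 5239520.9581 / 167 = 31374.3770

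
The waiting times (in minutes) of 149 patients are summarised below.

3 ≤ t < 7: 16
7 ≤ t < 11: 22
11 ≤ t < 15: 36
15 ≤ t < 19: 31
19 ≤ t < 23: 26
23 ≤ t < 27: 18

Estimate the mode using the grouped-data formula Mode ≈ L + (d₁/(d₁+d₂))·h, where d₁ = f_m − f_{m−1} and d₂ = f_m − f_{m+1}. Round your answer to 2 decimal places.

13.95

Modal class: 11 ≤ t < 15 (highest frequency 36).
d₁ = 36 − 22 = 14, d₂ = 36 − 31 = 5
Mode ≈ 11 + (14/(14+5)) × 4 = 11 + 2.9474 = 13.9474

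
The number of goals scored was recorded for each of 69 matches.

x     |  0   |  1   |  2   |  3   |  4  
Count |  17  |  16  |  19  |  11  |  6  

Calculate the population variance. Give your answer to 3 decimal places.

Values: 0, 1, 2, 3, 4
n = 69, Σfx = 111, mean = 1.6087
Σfx² = 287
Σf(x − x̄)² = Σfx² − (Σfx)²/n = 287 − 111²/69 = 108.4348
Population variance = 108.4348 / 69 = 1.5715

1.572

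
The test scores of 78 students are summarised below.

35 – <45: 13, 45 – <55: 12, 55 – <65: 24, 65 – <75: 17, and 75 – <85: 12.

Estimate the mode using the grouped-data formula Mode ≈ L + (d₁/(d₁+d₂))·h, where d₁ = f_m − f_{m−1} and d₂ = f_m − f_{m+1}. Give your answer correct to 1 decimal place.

61.3

Modal class: 55 – <65 (highest frequency 24).
d₁ = 24 − 12 = 12, d₂ = 24 − 17 = 7
Mode ≈ 55 + (12/(12+7)) × 10 = 55 + 6.3158 = 61.3158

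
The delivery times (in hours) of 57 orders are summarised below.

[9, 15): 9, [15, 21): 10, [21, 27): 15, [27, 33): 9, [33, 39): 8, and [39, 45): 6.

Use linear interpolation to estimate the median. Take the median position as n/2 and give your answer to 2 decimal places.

24.80

Cumulative frequencies: 9, 19, 34, 43, 51, 57
n = 57; position = n/2 = 28.5.
This falls in the class [21, 27): L = 21, F = 19, f = 15, h = 6.
Median ≈ 21 + ((28.5 − 19) / 15) × 6 = 24.8000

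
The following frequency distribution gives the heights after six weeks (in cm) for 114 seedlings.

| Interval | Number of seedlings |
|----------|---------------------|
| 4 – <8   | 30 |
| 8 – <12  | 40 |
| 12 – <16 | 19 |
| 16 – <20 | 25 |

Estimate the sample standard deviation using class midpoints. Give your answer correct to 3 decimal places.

Midpoints: 6, 10, 14, 18
n = 114, Σfm = 1296, mean = 11.3684
Σfm² = 16904
Σf(m − x̄)² = Σfm² − (Σfm)²/n = 16904 − 1296²/114 = 2170.5263
Sample variance = 2170.5263 / 113 = 19.2082
Standard deviation = √19.2082 = 4.3827

4.383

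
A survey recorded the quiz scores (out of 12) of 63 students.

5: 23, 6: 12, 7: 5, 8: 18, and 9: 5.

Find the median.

6

Cumulative frequencies: 23, 35, 40, 58, 63
n = 63, so the median is the value in position (n+1)/2 = 32.
Position 32 falls at value 6.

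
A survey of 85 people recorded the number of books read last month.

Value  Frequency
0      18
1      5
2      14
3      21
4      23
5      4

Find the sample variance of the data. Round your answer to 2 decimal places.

Values: 0, 1, 2, 3, 4, 5
n = 85, Σfx = 208, mean = 2.4471
Σfx² = 718
Σf(x − x̄)² = Σfx² − (Σfx)²/n = 718 − 208²/85 = 209.0118
Sample variance = 209.0118 / 84 = 2.4882

2.49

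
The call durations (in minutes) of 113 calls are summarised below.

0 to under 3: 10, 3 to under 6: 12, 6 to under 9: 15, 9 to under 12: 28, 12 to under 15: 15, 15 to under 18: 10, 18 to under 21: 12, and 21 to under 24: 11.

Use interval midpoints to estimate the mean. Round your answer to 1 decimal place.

Midpoints: 1.5, 4.5, 7.5, 10.5, 13.5, 16.5, 19.5, 22.5
Σfm = 10×1.5 + 12×4.5 + 15×7.5 + 28×10.5 + 15×13.5 + 10×16.5 + 12×19.5 + 11×22.5 = 1324.5
n = Σf = 113
Mean = 1324.5 / 113 = 11.7212

11.7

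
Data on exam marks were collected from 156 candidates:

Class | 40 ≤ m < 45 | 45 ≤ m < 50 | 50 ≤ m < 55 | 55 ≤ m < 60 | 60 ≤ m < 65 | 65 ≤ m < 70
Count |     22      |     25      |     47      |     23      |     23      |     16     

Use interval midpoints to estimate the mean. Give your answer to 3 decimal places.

54.038

Midpoints: 42.5, 47.5, 52.5, 57.5, 62.5, 67.5
Σfm = 22×42.5 + 25×47.5 + 47×52.5 + 23×57.5 + 23×62.5 + 16×67.5 = 8430
n = Σf = 156
Mean = 8430 / 156 = 54.0385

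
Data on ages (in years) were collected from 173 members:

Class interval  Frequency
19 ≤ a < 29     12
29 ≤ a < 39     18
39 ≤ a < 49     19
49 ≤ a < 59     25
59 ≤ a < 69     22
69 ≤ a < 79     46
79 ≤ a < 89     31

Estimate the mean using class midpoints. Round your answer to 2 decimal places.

60.71

Midpoints: 24, 34, 44, 54, 64, 74, 84
Σfm = 12×24 + 18×34 + 19×44 + 25×54 + 22×64 + 46×74 + 31×84 = 10502
n = Σf = 173
Mean = 10502 / 173 = 60.7052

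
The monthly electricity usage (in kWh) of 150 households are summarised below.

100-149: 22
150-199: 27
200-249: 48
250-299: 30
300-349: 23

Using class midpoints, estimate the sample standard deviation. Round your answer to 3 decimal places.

Midpoints: 124.5, 174.5, 224.5, 274.5, 324.5
n = 150, Σfm = 33925, mean = 226.1667
Σfm² = 8264787.5
Σf(m − x̄)² = Σfm² − (Σfm)²/n = 8264787.5 − 33925²/150 = 592083.3333
Sample variance = 592083.3333 / 149 = 3973.7136
Standard deviation = √3973.7136 = 63.0374

63.037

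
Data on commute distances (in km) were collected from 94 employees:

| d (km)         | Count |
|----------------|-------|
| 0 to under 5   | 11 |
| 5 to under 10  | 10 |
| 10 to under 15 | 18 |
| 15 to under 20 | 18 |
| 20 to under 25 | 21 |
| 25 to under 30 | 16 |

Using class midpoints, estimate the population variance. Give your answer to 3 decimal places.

Midpoints: 2.5, 7.5, 12.5, 17.5, 22.5, 27.5
n = 94, Σfm = 1555, mean = 16.5426
Σfm² = 31687.5
Σf(m − x̄)² = Σfm² − (Σfm)²/n = 31687.5 − 1555²/94 = 5963.8298
Population variance = 5963.8298 / 94 = 63.4450

63.445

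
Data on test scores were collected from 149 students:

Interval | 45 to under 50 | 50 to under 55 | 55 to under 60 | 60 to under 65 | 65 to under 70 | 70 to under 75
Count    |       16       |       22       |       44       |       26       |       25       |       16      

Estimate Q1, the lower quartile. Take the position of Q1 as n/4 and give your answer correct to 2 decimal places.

Cumulative frequencies: 16, 38, 82, 108, 133, 149
n = 149; position = n/4 = 37.25.
This falls in the class 50 to under 55: L = 50, F = 16, f = 22, h = 5.
Lower quartile ≈ 50 + ((37.25 − 16) / 22) × 5 = 54.8295

54.83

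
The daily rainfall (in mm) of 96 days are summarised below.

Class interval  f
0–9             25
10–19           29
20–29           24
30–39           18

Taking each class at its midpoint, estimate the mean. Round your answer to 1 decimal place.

Midpoints: 4.5, 14.5, 24.5, 34.5
Σfm = 25×4.5 + 29×14.5 + 24×24.5 + 18×34.5 = 1742
n = Σf = 96
Mean = 1742 / 96 = 18.1458

18.1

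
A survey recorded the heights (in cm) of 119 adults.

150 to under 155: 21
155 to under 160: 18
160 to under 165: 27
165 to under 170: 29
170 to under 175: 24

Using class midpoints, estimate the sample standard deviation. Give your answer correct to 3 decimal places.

Midpoints: 152.5, 157.5, 162.5, 167.5, 172.5
n = 119, Σfm = 19422.5, mean = 163.2143
Σfm² = 3175643.75
Σf(m − x̄)² = Σfm² − (Σfm)²/n = 3175643.75 − 19422.5²/119 = 5614.2857
Sample variance = 5614.2857 / 118 = 47.5787
Standard deviation = √47.5787 = 6.8977

6.898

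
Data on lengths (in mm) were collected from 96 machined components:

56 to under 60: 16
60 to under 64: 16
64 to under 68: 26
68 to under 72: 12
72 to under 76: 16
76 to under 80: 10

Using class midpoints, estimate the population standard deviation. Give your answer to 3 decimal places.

Midpoints: 58, 62, 66, 70, 74, 78
n = 96, Σfm = 6440, mean = 67.0833
Σfm² = 435840
Σf(m − x̄)² = Σfm² − (Σfm)²/n = 435840 − 6440²/96 = 3823.3333
Population variance = 3823.3333 / 96 = 39.8264
Standard deviation = √39.8264 = 6.3108

6.311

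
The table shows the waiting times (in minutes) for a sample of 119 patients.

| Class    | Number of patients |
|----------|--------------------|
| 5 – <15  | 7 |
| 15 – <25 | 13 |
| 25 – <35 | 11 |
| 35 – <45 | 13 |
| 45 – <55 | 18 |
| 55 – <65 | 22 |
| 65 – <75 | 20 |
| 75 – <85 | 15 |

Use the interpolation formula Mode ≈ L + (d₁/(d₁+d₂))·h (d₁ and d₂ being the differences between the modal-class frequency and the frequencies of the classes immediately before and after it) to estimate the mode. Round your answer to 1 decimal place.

61.7

Modal class: 55 – <65 (highest frequency 22).
d₁ = 22 − 18 = 4, d₂ = 22 − 20 = 2
Mode ≈ 55 + (4/(4+2)) × 10 = 55 + 6.6667 = 61.6667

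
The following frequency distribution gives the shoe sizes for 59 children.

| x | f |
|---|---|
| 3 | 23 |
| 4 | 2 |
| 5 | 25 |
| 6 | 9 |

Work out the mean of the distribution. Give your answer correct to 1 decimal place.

Values: 3, 4, 5, 6
Σfx = 23×3 + 2×4 + 25×5 + 9×6 = 256
n = Σf = 59
Mean = 256 / 59 = 4.3390

4.3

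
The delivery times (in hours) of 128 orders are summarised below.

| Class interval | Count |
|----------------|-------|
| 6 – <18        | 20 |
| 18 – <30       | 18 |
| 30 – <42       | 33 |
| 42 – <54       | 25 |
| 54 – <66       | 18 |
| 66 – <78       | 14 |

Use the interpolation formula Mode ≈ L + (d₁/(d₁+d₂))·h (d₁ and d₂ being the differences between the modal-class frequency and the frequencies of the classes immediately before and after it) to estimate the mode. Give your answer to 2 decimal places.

37.83

Modal class: 30 – <42 (highest frequency 33).
d₁ = 33 − 18 = 15, d₂ = 33 − 25 = 8
Mode ≈ 30 + (15/(15+8)) × 12 = 30 + 7.8261 = 37.8261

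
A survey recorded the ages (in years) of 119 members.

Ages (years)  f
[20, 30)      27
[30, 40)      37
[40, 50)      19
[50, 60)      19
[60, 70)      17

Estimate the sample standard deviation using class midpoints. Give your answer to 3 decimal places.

Midpoints: 25, 35, 45, 55, 65
n = 119, Σfm = 4975, mean = 41.8067
Σfm² = 229975
Σf(m − x̄)² = Σfm² − (Σfm)²/n = 229975 − 4975²/119 = 21986.5546
Sample variance = 21986.5546 / 118 = 186.3267
Standard deviation = √186.3267 = 13.6502

13.650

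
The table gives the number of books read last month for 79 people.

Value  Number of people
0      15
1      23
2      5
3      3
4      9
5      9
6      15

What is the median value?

Cumulative frequencies: 15, 38, 43, 46, 55, 64, 79
n = 79, so the median is the value in position (n+1)/2 = 40.
Position 40 falls at value 2.

2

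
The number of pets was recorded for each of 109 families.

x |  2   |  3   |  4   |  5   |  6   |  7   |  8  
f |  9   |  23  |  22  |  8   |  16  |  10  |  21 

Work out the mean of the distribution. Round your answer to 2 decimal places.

Values: 2, 3, 4, 5, 6, 7, 8
Σfx = 9×2 + 23×3 + 22×4 + 8×5 + 16×6 + 10×7 + 21×8 = 549
n = Σf = 109
Mean = 549 / 109 = 5.0367

5.04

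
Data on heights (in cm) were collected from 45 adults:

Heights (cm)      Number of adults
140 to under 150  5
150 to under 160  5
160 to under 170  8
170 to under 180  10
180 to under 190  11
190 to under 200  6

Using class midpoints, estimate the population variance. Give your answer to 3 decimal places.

235.062

Midpoints: 145, 155, 165, 175, 185, 195
n = 45, Σfm = 7775, mean = 172.7778
Σfm² = 1353925
Σf(m − x̄)² = Σfm² − (Σfm)²/n = 1353925 − 7775²/45 = 10577.7778
Population variance = 10577.7778 / 45 = 235.0617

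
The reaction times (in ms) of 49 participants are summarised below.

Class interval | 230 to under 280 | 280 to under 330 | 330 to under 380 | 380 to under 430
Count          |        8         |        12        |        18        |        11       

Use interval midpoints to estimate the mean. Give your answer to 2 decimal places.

Midpoints: 255, 305, 355, 405
Σfm = 8×255 + 12×305 + 18×355 + 11×405 = 16545
n = Σf = 49
Mean = 16545 / 49 = 337.6531

337.65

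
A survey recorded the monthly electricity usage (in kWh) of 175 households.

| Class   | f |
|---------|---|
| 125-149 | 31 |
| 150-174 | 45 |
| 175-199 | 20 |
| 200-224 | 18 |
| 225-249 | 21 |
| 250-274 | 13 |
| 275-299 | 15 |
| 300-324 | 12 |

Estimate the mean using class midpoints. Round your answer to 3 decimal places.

203.000

Midpoints: 137, 162, 187, 212, 237, 262, 287, 312
Σfm = 31×137 + 45×162 + 20×187 + 18×212 + 21×237 + 13×262 + 15×287 + 12×312 = 35525
n = Σf = 175
Mean = 35525 / 175 = 203.0000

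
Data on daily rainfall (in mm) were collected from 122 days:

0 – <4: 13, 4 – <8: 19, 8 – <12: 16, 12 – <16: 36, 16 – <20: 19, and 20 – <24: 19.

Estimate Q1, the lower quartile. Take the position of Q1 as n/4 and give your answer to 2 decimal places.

7.68

Cumulative frequencies: 13, 32, 48, 84, 103, 122
n = 122; position = n/4 = 30.5.
This falls in the class 4 – <8: L = 4, F = 13, f = 19, h = 4.
Lower quartile ≈ 4 + ((30.5 − 13) / 19) × 4 = 7.6842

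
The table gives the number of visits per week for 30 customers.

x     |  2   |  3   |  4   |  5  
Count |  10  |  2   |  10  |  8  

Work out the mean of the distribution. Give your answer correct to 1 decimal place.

Values: 2, 3, 4, 5
Σfx = 10×2 + 2×3 + 10×4 + 8×5 = 106
n = Σf = 30
Mean = 106 / 30 = 3.5333

3.5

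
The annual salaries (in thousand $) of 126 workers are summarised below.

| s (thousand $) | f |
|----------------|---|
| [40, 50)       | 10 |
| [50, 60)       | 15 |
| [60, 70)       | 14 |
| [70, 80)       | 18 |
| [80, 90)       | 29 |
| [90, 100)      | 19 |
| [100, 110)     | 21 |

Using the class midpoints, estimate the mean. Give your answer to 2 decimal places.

79.44

Midpoints: 45, 55, 65, 75, 85, 95, 105
Σfm = 10×45 + 15×55 + 14×65 + 18×75 + 29×85 + 19×95 + 21×105 = 10010
n = Σf = 126
Mean = 10010 / 126 = 79.4444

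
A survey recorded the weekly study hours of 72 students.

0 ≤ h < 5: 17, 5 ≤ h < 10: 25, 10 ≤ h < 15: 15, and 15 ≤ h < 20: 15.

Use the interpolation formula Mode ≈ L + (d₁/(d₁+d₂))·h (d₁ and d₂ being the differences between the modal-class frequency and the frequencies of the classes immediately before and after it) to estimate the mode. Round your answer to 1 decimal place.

Modal class: 5 ≤ h < 10 (highest frequency 25).
d₁ = 25 − 17 = 8, d₂ = 25 − 15 = 10
Mode ≈ 5 + (8/(8+10)) × 5 = 5 + 2.2222 = 7.2222

7.2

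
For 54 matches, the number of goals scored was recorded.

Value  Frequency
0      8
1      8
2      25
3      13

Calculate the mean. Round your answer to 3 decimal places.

1.796

Values: 0, 1, 2, 3
Σfx = 8×0 + 8×1 + 25×2 + 13×3 = 97
n = Σf = 54
Mean = 97 / 54 = 1.7963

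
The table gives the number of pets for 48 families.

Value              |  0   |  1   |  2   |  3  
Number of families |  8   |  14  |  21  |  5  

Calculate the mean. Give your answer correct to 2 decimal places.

Values: 0, 1, 2, 3
Σfx = 8×0 + 14×1 + 21×2 + 5×3 = 71
n = Σf = 48
Mean = 71 / 48 = 1.4792

1.48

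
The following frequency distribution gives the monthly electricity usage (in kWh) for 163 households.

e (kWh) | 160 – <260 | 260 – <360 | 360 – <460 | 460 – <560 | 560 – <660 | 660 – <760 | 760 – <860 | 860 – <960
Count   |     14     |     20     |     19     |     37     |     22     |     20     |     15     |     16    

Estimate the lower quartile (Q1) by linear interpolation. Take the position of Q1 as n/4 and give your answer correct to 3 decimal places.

Cumulative frequencies: 14, 34, 53, 90, 112, 132, 147, 163
n = 163; position = n/4 = 40.75.
This falls in the class 360 – <460: L = 360, F = 34, f = 19, h = 100.
Lower quartile ≈ 360 + ((40.75 − 34) / 19) × 100 = 395.5263

395.526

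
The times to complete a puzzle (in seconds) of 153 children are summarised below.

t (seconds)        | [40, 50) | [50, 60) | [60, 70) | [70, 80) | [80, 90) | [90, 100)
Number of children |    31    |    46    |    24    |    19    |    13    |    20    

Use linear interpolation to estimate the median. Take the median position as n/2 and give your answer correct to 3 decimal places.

Cumulative frequencies: 31, 77, 101, 120, 133, 153
n = 153; position = n/2 = 76.5.
This falls in the class [50, 60): L = 50, F = 31, f = 46, h = 10.
Median ≈ 50 + ((76.5 − 31) / 46) × 10 = 59.8913

59.891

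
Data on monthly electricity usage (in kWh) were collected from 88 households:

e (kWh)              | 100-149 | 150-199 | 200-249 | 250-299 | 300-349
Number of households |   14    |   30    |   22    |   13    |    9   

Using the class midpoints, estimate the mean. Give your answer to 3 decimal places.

Midpoints: 124.5, 174.5, 224.5, 274.5, 324.5
Σfm = 14×124.5 + 30×174.5 + 22×224.5 + 13×274.5 + 9×324.5 = 18406
n = Σf = 88
Mean = 18406 / 88 = 209.1591

209.159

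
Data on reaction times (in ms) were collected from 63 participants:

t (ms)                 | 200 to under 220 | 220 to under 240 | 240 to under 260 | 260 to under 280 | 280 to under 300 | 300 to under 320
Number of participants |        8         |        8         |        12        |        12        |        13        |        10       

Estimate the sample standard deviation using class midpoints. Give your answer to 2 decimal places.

Midpoints: 210, 230, 250, 270, 290, 310
n = 63, Σfm = 16630, mean = 263.9683
Σfm² = 4455100
Σf(m − x̄)² = Σfm² − (Σfm)²/n = 4455100 − 16630²/63 = 65307.9365
Sample variance = 65307.9365 / 62 = 1053.3538
Standard deviation = √1053.3538 = 32.4554

32.46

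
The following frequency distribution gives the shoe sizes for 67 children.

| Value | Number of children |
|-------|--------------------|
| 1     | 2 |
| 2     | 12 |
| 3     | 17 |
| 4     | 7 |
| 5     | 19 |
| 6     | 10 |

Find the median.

Cumulative frequencies: 2, 14, 31, 38, 57, 67
n = 67, so the median is the value in position (n+1)/2 = 34.
Position 34 falls at value 4.

4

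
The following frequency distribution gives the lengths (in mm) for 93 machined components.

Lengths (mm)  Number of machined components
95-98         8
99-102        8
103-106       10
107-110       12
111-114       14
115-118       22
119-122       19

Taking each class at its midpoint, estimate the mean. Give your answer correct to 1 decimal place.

111.3

Midpoints: 96.5, 100.5, 104.5, 108.5, 112.5, 116.5, 120.5
Σfm = 8×96.5 + 8×100.5 + 10×104.5 + 12×108.5 + 14×112.5 + 22×116.5 + 19×120.5 = 10350.5
n = Σf = 93
Mean = 10350.5 / 93 = 111.2957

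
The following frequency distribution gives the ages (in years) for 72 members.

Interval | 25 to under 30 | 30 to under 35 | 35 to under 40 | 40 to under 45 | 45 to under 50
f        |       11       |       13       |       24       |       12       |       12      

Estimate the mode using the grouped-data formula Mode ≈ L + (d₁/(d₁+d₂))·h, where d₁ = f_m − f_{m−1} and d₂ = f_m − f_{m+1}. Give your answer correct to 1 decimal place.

Modal class: 35 to under 40 (highest frequency 24).
d₁ = 24 − 13 = 11, d₂ = 24 − 12 = 12
Mode ≈ 35 + (11/(11+12)) × 5 = 35 + 2.3913 = 37.3913

37.4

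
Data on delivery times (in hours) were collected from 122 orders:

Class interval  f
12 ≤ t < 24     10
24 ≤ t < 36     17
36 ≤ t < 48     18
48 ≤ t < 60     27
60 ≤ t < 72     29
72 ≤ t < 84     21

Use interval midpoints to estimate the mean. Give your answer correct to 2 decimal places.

52.92

Midpoints: 18, 30, 42, 54, 66, 78
Σfm = 10×18 + 17×30 + 18×42 + 27×54 + 29×66 + 21×78 = 6456
n = Σf = 122
Mean = 6456 / 122 = 52.9180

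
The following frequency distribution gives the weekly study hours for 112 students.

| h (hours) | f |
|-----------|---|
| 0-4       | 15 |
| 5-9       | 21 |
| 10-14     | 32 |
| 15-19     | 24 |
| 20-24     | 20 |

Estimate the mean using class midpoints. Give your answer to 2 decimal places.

12.58

Midpoints: 2, 7, 12, 17, 22
Σfm = 15×2 + 21×7 + 32×12 + 24×17 + 20×22 = 1409
n = Σf = 112
Mean = 1409 / 112 = 12.5804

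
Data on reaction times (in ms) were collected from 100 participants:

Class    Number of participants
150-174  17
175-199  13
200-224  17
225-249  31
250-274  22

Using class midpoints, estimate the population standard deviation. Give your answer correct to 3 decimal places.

Midpoints: 162, 187, 212, 237, 262
n = 100, Σfm = 21900, mean = 219.0000
Σfm² = 4916200
Σf(m − x̄)² = Σfm² − (Σfm)²/n = 4916200 − 21900²/100 = 120100.0000
Population variance = 120100.0000 / 100 = 1201.0000
Standard deviation = √1201.0000 = 34.6554

34.655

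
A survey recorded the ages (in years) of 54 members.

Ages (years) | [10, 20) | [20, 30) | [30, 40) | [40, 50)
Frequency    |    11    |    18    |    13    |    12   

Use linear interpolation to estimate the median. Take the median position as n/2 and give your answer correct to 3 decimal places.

28.889

Cumulative frequencies: 11, 29, 42, 54
n = 54; position = n/2 = 27.
This falls in the class [20, 30): L = 20, F = 11, f = 18, h = 10.
Median ≈ 20 + ((27 − 11) / 18) × 10 = 28.8889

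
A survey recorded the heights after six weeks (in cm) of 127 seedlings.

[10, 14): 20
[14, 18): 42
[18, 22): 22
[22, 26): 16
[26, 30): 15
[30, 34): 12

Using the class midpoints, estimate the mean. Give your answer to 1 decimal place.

20.0

Midpoints: 12, 16, 20, 24, 28, 32
Σfm = 20×12 + 42×16 + 22×20 + 16×24 + 15×28 + 12×32 = 2540
n = Σf = 127
Mean = 2540 / 127 = 20.0000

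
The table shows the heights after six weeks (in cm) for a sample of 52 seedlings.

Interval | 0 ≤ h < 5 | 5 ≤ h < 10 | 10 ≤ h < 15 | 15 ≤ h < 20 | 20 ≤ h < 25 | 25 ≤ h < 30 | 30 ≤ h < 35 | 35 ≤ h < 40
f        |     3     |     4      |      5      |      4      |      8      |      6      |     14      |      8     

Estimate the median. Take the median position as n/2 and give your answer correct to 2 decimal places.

Cumulative frequencies: 3, 7, 12, 16, 24, 30, 44, 52
n = 52; position = n/2 = 26.
This falls in the class 25 ≤ h < 30: L = 25, F = 24, f = 6, h = 5.
Median ≈ 25 + ((26 − 24) / 6) × 5 = 26.6667

26.67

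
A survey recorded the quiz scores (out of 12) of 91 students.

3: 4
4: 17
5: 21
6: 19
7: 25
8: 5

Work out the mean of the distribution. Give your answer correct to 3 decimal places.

Values: 3, 4, 5, 6, 7, 8
Σfx = 4×3 + 17×4 + 21×5 + 19×6 + 25×7 + 5×8 = 514
n = Σf = 91
Mean = 514 / 91 = 5.6484

5.648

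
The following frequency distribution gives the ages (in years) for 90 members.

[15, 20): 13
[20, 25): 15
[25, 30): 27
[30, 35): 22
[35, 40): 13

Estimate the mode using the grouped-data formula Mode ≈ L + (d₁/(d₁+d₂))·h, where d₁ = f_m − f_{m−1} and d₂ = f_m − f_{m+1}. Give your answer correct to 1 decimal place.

Modal class: [25, 30) (highest frequency 27).
d₁ = 27 − 15 = 12, d₂ = 27 − 22 = 5
Mode ≈ 25 + (12/(12+5)) × 5 = 25 + 3.5294 = 28.5294

28.5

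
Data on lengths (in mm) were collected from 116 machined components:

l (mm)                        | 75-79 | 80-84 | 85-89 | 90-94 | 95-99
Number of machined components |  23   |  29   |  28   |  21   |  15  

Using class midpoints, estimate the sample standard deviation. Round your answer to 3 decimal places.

6.545

Midpoints: 77, 82, 87, 92, 97
n = 116, Σfm = 9972, mean = 85.9655
Σfm² = 862174
Σf(m − x̄)² = Σfm² − (Σfm)²/n = 862174 − 9972²/116 = 4925.8621
Sample variance = 4925.8621 / 115 = 42.8336
Standard deviation = √42.8336 = 6.5447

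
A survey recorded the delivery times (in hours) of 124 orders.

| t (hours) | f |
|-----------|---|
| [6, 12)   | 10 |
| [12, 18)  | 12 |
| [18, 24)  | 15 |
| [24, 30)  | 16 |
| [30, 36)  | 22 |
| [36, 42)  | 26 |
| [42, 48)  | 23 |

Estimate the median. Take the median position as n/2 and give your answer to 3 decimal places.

32.455

Cumulative frequencies: 10, 22, 37, 53, 75, 101, 124
n = 124; position = n/2 = 62.
This falls in the class [30, 36): L = 30, F = 53, f = 22, h = 6.
Median ≈ 30 + ((62 − 53) / 22) × 6 = 32.4545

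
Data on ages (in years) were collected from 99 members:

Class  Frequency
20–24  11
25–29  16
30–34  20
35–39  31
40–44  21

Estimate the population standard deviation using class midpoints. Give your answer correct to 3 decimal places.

6.408

Midpoints: 22, 27, 32, 37, 42
n = 99, Σfm = 3343, mean = 33.7677
Σfm² = 116951
Σf(m − x̄)² = Σfm² − (Σfm)²/n = 116951 − 3343²/99 = 4065.6566
Population variance = 4065.6566 / 99 = 41.0672
Standard deviation = √41.0672 = 6.4084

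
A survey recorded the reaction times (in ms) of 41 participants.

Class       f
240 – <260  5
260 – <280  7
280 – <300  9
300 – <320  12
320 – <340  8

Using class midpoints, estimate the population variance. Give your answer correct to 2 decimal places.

Midpoints: 250, 270, 290, 310, 330
n = 41, Σfm = 12110, mean = 295.3659
Σfm² = 3604100
Σf(m − x̄)² = Σfm² − (Σfm)²/n = 3604100 − 12110²/41 = 27219.5122
Population variance = 27219.5122 / 41 = 663.8905

663.89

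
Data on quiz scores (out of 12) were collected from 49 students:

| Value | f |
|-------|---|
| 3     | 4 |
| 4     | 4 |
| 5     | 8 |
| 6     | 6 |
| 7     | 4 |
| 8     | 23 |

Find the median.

7

Cumulative frequencies: 4, 8, 16, 22, 26, 49
n = 49, so the median is the value in position (n+1)/2 = 25.
Position 25 falls at value 7.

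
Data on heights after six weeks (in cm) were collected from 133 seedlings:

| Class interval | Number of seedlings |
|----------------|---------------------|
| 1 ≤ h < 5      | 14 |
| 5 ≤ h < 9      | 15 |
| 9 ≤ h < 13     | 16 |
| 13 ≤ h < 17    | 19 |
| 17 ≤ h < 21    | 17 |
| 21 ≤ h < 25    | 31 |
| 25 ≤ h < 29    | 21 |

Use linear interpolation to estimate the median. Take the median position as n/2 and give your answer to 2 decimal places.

17.59

Cumulative frequencies: 14, 29, 45, 64, 81, 112, 133
n = 133; position = n/2 = 66.5.
This falls in the class 17 ≤ h < 21: L = 17, F = 64, f = 17, h = 4.
Median ≈ 17 + ((66.5 − 64) / 17) × 4 = 17.5882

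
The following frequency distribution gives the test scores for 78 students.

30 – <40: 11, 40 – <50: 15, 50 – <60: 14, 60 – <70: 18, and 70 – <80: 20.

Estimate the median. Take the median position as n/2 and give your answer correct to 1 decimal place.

Cumulative frequencies: 11, 26, 40, 58, 78
n = 78; position = n/2 = 39.
This falls in the class 50 – <60: L = 50, F = 26, f = 14, h = 10.
Median ≈ 50 + ((39 − 26) / 14) × 10 = 59.2857

59.3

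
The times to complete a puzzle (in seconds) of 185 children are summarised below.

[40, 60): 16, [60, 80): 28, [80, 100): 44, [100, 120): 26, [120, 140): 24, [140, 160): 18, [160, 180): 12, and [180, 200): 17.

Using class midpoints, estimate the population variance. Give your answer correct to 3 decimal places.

Midpoints: 50, 70, 90, 110, 130, 150, 170, 190
n = 185, Σfm = 20670, mean = 111.7297
Σfm² = 2619300
Σf(m − x̄)² = Σfm² − (Σfm)²/n = 2619300 − 20670²/185 = 309846.4865
Population variance = 309846.4865 / 185 = 1674.8459

1674.846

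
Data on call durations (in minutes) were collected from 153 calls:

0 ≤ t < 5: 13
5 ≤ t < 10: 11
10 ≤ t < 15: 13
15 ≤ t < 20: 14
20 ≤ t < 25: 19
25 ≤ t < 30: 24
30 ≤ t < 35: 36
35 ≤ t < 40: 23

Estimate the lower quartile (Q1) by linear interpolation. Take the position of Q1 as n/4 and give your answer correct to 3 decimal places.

Cumulative frequencies: 13, 24, 37, 51, 70, 94, 130, 153
n = 153; position = n/4 = 38.25.
This falls in the class 15 ≤ t < 20: L = 15, F = 37, f = 14, h = 5.
Lower quartile ≈ 15 + ((38.25 − 37) / 14) × 5 = 15.4464

15.446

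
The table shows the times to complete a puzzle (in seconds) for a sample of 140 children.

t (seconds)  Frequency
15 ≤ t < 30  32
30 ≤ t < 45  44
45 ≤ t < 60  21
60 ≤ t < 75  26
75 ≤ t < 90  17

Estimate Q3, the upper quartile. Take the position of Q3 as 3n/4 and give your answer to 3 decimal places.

Cumulative frequencies: 32, 76, 97, 123, 140
n = 140; position = 3n/4 = 105.
This falls in the class 60 ≤ t < 75: L = 60, F = 97, f = 26, h = 15.
Upper quartile ≈ 60 + ((105 − 97) / 26) × 15 = 64.6154

64.615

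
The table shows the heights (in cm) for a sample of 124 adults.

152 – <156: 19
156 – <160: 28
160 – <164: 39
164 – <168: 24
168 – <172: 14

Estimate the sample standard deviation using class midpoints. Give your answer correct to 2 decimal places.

Midpoints: 154, 158, 162, 166, 170
n = 124, Σfm = 20032, mean = 161.5484
Σfm² = 3239056
Σf(m − x̄)² = Σfm² − (Σfm)²/n = 3239056 − 20032²/124 = 2918.7097
Sample variance = 2918.7097 / 123 = 23.7293
Standard deviation = √23.7293 = 4.8713

4.87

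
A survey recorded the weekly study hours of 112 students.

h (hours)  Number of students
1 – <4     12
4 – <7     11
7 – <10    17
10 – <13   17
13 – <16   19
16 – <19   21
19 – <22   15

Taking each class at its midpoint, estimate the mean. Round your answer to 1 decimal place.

12.3

Midpoints: 2.5, 5.5, 8.5, 11.5, 14.5, 17.5, 20.5
Σfm = 12×2.5 + 11×5.5 + 17×8.5 + 17×11.5 + 19×14.5 + 21×17.5 + 15×20.5 = 1381
n = Σf = 112
Mean = 1381 / 112 = 12.3304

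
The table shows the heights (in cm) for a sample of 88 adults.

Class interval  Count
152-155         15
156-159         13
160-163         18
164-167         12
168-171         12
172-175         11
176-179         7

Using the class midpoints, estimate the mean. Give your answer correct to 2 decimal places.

163.95

Midpoints: 153.5, 157.5, 161.5, 165.5, 169.5, 173.5, 177.5
Σfm = 15×153.5 + 13×157.5 + 18×161.5 + 12×165.5 + 12×169.5 + 11×173.5 + 7×177.5 = 14428
n = Σf = 88
Mean = 14428 / 88 = 163.9545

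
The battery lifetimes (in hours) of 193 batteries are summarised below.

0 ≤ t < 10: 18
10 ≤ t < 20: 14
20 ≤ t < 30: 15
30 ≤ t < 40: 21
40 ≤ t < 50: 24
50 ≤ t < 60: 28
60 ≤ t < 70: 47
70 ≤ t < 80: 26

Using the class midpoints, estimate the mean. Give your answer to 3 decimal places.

Midpoints: 5, 15, 25, 35, 45, 55, 65, 75
Σfm = 18×5 + 14×15 + 15×25 + 21×35 + 24×45 + 28×55 + 47×65 + 26×75 = 9035
n = Σf = 193
Mean = 9035 / 193 = 46.8135

46.813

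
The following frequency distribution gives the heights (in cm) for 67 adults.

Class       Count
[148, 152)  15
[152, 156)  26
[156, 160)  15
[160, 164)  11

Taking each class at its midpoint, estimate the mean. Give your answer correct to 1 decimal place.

155.3

Midpoints: 150, 154, 158, 162
Σfm = 15×150 + 26×154 + 15×158 + 11×162 = 10406
n = Σf = 67
Mean = 10406 / 67 = 155.3134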